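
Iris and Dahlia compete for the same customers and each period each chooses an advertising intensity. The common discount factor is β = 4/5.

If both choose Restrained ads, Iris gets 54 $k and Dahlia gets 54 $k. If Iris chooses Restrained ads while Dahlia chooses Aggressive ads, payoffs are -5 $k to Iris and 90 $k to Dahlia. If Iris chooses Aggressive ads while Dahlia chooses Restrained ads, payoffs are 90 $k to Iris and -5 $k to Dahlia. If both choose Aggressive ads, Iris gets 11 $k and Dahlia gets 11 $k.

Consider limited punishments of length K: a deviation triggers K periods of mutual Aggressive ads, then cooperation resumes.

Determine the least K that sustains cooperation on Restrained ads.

2

Need Σ_{k=1}^{K} β^k ≥ (90−54)/(54−11) = 0.8372 at β = 4/5.
At K = 1 the sum is 0.8000 < 0.8372; at K = 2 it is 1.4400 ≥ 0.8372.
So the minimum punishment length is K = 2.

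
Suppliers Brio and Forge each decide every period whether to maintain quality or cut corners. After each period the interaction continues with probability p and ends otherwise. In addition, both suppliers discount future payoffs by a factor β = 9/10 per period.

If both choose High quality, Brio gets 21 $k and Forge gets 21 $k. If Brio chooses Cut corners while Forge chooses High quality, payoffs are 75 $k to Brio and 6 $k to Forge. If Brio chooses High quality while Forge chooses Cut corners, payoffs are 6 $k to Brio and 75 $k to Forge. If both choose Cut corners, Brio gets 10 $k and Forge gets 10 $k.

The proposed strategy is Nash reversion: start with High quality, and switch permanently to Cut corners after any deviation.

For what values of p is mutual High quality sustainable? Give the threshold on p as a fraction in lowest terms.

With continuation probability p and discount β, the effective per-period discount factor is βp.
Grim-trigger IC: βp ≥ (75−21)/(75−10) = 54/65.
So p ≥ (54/65)/(9/10) = 12/13.

12/13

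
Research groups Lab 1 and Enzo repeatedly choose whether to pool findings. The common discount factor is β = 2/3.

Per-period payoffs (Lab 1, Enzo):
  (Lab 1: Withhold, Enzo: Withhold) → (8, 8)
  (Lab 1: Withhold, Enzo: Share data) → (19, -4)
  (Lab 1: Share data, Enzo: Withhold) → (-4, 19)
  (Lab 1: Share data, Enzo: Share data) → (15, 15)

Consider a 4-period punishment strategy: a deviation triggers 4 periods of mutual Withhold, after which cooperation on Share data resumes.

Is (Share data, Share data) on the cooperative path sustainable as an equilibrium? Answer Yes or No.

Yes

IC: β+…+β^4 ≥ (19−15)/(15−8) = 4/7.
At β = 2/3: partial sum = 1.6049 ≥ 0.5714. Cooperation sustainable.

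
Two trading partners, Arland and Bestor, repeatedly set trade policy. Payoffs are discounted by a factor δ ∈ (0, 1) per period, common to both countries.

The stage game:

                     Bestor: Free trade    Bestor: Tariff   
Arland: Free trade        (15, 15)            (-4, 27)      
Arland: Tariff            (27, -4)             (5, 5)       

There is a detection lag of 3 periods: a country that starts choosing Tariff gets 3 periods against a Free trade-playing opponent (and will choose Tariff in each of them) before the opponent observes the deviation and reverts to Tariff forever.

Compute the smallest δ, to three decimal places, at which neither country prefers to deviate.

0.817

Deviating for the 3 undetected periods gains 27−15 = 12 per period over cooperation, then loses 15−5 = 10 per period forever once punishment starts.
Gain: 12(1 + δ + … + δ^2); loss: 10·δ^3/(1−δ).
No profitable deviation ⇔ 12(1−δ^3) ≤ 10·δ^3, i.e. δ^3 ≥ 12/(12+10) = 6/11.
Hence δ ≥ (6/11)^(1/3) ≈ 0.817.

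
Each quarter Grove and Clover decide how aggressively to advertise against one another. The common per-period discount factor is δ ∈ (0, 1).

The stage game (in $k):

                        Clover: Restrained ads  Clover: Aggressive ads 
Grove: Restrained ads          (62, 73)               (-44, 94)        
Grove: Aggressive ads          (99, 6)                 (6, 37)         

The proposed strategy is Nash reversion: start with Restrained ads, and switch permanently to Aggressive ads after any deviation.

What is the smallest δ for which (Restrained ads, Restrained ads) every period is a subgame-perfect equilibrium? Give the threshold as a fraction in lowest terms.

For Grove: deviation gain 99−62 = 37, per-period punishment loss 62−6 = 56. IC gives δ ≥ 37/93.
For Clover: gain 21, loss 36 per period, so δ ≥ 21/57 = 7/19.
The tighter constraint is Grove's, so cooperation needs δ ≥ 37/93.

37/93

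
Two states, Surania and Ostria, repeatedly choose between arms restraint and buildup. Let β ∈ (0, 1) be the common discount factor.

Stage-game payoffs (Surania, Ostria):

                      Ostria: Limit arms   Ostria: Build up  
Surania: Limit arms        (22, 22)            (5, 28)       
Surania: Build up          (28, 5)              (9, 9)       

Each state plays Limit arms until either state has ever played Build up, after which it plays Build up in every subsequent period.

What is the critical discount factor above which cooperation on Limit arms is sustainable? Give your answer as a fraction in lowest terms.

6/19

22/(1−β) ≥ 28 + 9β/(1−β)
22 ≥ 28 − 19β
β ≥ 6/19.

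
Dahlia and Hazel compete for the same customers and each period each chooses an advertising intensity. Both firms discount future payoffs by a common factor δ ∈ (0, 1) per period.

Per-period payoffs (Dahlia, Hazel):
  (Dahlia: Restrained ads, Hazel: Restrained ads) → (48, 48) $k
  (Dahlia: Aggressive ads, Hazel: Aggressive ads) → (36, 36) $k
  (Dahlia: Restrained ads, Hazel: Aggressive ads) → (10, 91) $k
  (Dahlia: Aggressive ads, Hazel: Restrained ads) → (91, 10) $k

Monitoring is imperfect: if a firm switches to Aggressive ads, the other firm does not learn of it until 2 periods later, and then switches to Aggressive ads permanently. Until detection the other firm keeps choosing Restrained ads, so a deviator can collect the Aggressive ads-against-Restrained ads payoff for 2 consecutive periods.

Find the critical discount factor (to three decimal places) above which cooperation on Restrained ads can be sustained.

0.884

Deviating for the 2 undetected periods gains 91−48 = 43 per period over cooperation, then loses 48−36 = 12 per period forever once punishment starts.
Gain: 43(1 + δ + … + δ^1); loss: 12·δ^2/(1−δ).
No profitable deviation ⇔ 43(1−δ^2) ≤ 12·δ^2, i.e. δ^2 ≥ 43/(43+12) = 43/55.
Hence δ ≥ (43/55)^(1/2) ≈ 0.884.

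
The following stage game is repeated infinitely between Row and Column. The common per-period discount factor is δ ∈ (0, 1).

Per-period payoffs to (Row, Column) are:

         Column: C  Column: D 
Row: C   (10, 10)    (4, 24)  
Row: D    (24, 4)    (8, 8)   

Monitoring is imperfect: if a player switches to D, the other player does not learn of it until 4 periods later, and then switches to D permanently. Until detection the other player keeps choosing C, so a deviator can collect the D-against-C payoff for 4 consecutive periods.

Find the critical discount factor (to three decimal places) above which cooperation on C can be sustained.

Deviating for the 4 undetected periods gains 24−10 = 14 per period over cooperation, then loses 10−8 = 2 per period forever once punishment starts.
Gain: 14(1 + δ + … + δ^3); loss: 2·δ^4/(1−δ).
No profitable deviation ⇔ 14(1−δ^4) ≤ 2·δ^4, i.e. δ^4 ≥ 14/(14+2) = 7/8.
Hence δ ≥ (7/8)^(1/4) ≈ 0.967.

0.967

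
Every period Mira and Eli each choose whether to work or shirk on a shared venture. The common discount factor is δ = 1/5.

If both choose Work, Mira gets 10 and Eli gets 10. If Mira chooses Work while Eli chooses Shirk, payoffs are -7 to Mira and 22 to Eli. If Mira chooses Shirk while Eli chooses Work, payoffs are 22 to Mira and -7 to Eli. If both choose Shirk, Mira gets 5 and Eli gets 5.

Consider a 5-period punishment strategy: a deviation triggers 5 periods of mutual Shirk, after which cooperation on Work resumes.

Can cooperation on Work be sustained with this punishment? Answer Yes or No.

No

IC: δ+…+δ^5 ≥ (22−10)/(10−5) = 12/5.
At δ = 1/5: partial sum = 0.2499 < 2.4000. Cooperation not sustainable.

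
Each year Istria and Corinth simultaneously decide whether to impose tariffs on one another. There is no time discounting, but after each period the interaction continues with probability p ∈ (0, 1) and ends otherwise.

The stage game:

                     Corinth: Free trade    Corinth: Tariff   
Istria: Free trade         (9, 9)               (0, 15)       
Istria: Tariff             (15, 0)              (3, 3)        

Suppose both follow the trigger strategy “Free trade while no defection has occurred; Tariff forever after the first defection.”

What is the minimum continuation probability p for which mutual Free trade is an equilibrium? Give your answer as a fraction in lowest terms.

1/2

With no time discounting, the continuation probability p plays the role of the discount factor.
Grim-trigger IC: 9/(1−p) ≥ 15 + 3p/(1−p) ⇒ p ≥ (15−9)/(15−3) = 1/2.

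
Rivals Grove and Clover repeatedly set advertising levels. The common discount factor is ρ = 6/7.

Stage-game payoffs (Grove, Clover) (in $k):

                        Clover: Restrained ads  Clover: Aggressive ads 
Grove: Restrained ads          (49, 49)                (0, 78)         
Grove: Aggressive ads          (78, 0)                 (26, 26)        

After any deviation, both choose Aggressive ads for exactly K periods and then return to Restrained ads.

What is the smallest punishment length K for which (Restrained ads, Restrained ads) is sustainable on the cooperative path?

Need Σ_{k=1}^{K} ρ^k ≥ (78−49)/(49−26) = 1.2609 at ρ = 6/7.
At K = 1 the sum is 0.8571 < 1.2609; at K = 2 it is 1.5918 ≥ 1.2609.
So the minimum punishment length is K = 2.

2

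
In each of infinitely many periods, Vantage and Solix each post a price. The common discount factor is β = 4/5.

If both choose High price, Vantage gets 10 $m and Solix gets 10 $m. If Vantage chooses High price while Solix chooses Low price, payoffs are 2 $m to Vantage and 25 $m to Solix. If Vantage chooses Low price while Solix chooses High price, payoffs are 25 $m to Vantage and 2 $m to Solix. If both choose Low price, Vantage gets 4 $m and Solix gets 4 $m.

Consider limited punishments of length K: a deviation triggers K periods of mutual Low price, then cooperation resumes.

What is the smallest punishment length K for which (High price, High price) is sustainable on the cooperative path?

Need Σ_{k=1}^{K} β^k ≥ (25−10)/(10−4) = 2.5000 at β = 4/5.
At K = 4 the sum is 2.3616 < 2.5000; at K = 5 it is 2.6893 ≥ 2.5000.
So the minimum punishment length is K = 5.

5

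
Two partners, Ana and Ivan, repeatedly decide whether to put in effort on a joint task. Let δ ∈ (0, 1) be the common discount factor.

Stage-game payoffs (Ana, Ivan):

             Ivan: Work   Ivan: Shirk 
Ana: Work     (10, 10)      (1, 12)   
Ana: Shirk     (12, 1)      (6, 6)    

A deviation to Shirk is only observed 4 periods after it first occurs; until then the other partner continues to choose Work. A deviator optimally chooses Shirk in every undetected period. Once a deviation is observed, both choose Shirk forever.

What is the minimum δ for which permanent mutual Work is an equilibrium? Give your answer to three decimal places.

0.760

A deviator earns 12 for 4 periods, then 6 forever; cooperating earns 10 forever. Multiplying the IC by (1−δ):
10 ≥ 12(1−δ^4) + 6δ^4, so 6·δ^4 ≥ 2 and δ^4 ≥ 1/3.
δ ≥ (1/3)^(1/4) ≈ 0.760.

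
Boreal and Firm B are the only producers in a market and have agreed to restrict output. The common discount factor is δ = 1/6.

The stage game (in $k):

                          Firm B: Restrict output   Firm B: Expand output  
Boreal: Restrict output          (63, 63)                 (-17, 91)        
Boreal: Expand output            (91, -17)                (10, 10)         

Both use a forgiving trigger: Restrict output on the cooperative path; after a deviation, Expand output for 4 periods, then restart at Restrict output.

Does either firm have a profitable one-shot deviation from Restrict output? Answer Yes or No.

Yes

A one-shot deviation gives 91 now, then 10 for 4 periods, then back to 63.
Gain from deviating: (91−63) today; loss: (63−10) in each of the next 4 periods.
No-deviation condition: (63−10)(δ+…+δ^4) ≥ 91−63, i.e. δ+…+δ^4 ≥ 28/53.
At δ = 1/6: δ+…+δ^4 = 0.1998 < 0.5283.
So cooperation is not sustainable.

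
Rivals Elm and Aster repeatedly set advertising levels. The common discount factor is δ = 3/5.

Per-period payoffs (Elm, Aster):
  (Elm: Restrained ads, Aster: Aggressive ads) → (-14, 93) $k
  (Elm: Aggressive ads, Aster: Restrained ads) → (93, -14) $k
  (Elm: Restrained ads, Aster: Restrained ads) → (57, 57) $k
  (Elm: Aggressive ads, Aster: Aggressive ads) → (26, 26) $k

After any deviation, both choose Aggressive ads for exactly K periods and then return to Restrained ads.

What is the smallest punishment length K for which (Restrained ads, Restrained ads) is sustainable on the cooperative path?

3

No profitable deviation requires (57−26)(δ+…+δ^K) ≥ 93−57, i.e. δ+…+δ^K ≥ 36/31 ≈ 1.1613.
With δ = 3/5, the partial sums are K=1: 0.6000, K=2: 0.9600, K=3: 1.1760.
K = 3 is the first length at which the sum reaches 1.1613.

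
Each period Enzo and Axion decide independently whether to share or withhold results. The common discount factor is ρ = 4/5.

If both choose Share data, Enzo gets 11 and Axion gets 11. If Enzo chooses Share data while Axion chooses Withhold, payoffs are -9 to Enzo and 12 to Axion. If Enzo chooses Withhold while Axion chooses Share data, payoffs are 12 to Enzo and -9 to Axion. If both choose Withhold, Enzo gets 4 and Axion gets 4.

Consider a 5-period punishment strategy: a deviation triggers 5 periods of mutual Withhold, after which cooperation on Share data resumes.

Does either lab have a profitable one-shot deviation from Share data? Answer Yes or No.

Comparing payoff streams over the 6 periods until play realigns: cooperate → 11(1+ρ+…+ρ^5); deviate → 12 + 4(ρ+…+ρ^5).
Cooperation is sustained iff (11−4)(ρ+…+ρ^5) ≥ 12−11.
ρ+…+ρ^5 = 4/5·(1−(4/5)^5)/(1−4/5) = 2.6893, and (12−11)/(11−4) = 0.1429.
2.6893 ≥ 0.1429, so cooperation is sustainable.

No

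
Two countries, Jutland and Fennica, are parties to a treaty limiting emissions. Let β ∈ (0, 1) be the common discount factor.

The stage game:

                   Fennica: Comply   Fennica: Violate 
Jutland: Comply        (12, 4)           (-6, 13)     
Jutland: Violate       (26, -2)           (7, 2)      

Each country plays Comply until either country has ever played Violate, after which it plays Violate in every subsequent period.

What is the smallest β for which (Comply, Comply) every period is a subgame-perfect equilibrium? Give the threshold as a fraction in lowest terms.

9/11

Jutland: cooperation gives 12 each period; deviation gives 26 once then 7 forever.
  12/(1−β) ≥ 26 + 7β/(1−β) ⇒ β ≥ 14/19.
Fennica: cooperation gives 4 each period; deviation gives 13 once then 2 forever.
  β ≥ 9/11.
Both must hold, so the binding constraint is Fennica's: β ≥ 9/11.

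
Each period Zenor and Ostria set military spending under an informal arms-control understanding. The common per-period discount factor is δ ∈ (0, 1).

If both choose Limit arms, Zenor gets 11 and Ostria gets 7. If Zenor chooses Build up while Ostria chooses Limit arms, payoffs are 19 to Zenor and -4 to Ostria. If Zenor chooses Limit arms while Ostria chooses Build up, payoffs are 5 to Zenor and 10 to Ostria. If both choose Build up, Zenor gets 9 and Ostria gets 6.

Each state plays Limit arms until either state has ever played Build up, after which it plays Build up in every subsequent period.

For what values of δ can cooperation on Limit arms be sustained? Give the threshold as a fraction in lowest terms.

For Zenor: deviation gain 19−11 = 8, per-period punishment loss 11−9 = 2. IC gives δ ≥ 8/10 = 4/5.
For Ostria: gain 3, loss 1 per period, so δ ≥ 3/4.
The tighter constraint is Zenor's, so cooperation needs δ ≥ 4/5.

4/5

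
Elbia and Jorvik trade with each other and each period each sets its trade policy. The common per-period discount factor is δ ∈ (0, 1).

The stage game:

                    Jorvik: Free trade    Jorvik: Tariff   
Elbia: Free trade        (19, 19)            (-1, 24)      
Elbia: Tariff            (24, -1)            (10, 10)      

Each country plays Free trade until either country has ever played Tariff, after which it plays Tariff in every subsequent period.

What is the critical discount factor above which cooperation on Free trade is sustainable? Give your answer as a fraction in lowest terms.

5/14

19/(1−δ) ≥ 24 + 10δ/(1−δ)
19 ≥ 24 − 14δ
δ ≥ 5/14.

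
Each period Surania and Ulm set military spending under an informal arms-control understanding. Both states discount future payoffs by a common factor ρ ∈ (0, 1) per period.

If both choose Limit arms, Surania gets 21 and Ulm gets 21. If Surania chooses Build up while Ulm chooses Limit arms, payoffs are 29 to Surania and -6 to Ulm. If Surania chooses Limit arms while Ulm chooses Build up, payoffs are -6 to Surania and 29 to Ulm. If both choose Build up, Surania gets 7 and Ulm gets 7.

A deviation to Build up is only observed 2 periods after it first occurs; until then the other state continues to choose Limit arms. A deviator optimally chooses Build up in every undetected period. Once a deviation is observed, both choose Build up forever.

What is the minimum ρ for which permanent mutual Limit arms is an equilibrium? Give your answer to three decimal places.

0.603

A deviator earns 29 for 2 periods, then 7 forever; cooperating earns 21 forever. Multiplying the IC by (1−ρ):
21 ≥ 29(1−ρ^2) + 7ρ^2, so 22·ρ^2 ≥ 8 and ρ^2 ≥ 4/11.
ρ ≥ (4/11)^(1/2) ≈ 0.603.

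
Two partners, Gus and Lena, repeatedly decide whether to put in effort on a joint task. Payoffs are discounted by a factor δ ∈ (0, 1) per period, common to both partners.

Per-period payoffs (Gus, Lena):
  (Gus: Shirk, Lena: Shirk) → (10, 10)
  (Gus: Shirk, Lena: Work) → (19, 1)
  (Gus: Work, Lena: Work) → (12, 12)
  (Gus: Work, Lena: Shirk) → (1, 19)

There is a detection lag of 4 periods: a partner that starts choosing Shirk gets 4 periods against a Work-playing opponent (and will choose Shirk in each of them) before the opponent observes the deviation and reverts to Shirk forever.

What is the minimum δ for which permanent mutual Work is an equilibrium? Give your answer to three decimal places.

The best deviation is to choose Shirk for all 4 undetected periods, earning 19 each, then 10 forever once detected.
Deviation value: 19(1−δ^4)/(1−δ) + 10δ^4/(1−δ); cooperation value: 12/(1−δ).
IC: 12 ≥ 19(1−δ^4) + 10δ^4 = 19 − 9δ^4.
So δ^4 ≥ 7/9, giving δ ≥ (7/9)^(1/4) ≈ 0.939.

0.939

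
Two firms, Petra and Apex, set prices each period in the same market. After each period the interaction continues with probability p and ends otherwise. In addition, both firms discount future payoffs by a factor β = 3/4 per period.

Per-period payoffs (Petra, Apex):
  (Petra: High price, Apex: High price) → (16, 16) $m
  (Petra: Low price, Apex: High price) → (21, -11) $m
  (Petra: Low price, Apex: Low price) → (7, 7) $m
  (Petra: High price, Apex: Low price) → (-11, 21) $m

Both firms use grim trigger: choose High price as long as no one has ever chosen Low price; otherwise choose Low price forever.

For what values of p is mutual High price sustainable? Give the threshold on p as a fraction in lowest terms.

With continuation probability p and discount β, the effective per-period discount factor is βp.
Grim-trigger IC: βp ≥ (21−16)/(21−7) = 5/14.
So p ≥ (5/14)/(3/4) = 10/21.

10/21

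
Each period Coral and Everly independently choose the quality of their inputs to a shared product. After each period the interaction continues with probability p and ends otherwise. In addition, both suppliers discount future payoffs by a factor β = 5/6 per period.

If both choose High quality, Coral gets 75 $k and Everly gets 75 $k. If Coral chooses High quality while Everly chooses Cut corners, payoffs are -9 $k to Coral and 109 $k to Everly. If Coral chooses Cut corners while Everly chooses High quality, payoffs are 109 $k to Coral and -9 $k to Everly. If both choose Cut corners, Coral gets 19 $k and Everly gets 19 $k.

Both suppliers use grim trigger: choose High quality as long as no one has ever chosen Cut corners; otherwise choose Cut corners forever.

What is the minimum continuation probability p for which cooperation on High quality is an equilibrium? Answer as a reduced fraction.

34/75

With continuation probability p and discount β, the effective per-period discount factor is βp.
Grim-trigger IC: βp ≥ (109−75)/(109−19) = 17/45.
So p ≥ (17/45)/(5/6) = 34/75.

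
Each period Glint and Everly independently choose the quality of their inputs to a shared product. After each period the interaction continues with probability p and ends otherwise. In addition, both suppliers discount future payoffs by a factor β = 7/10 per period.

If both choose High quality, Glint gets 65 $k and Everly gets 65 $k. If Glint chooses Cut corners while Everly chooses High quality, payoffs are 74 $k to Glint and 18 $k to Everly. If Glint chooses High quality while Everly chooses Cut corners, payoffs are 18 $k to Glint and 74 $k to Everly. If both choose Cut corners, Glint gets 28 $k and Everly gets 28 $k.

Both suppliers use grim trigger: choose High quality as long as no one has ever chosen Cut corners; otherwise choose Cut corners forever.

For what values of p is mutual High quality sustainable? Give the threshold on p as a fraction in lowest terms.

45/161

Expected continuation weight on next period's payoff is β·p = 7/10·p, which plays the role of the discount factor.
Cooperation requires 7/10·p ≥ (74−65)/(74−28) = 9/46, hence p ≥ 45/161.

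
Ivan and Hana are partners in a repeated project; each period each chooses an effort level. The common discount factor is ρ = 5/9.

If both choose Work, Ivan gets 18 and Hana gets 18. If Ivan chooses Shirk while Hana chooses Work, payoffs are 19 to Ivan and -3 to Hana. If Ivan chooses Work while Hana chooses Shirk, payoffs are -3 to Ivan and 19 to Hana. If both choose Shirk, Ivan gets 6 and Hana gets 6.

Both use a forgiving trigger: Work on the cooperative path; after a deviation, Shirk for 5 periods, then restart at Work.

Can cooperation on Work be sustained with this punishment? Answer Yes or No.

Yes

IC: ρ+…+ρ^5 ≥ (19−18)/(18−6) = 1/12.
At ρ = 5/9: partial sum = 1.1838 ≥ 0.0833. Cooperation sustainable.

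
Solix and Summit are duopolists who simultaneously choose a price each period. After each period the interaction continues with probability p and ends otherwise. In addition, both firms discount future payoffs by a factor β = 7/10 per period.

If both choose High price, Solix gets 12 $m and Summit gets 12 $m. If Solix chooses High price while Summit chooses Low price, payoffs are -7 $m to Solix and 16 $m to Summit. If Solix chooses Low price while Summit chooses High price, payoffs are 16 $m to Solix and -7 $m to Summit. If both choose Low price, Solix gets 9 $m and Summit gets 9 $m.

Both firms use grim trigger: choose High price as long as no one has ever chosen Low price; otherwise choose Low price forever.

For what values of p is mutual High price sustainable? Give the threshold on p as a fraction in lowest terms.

Expected continuation weight on next period's payoff is β·p = 7/10·p, which plays the role of the discount factor.
Cooperation requires 7/10·p ≥ (16−12)/(16−9) = 4/7, hence p ≥ 40/49.

40/49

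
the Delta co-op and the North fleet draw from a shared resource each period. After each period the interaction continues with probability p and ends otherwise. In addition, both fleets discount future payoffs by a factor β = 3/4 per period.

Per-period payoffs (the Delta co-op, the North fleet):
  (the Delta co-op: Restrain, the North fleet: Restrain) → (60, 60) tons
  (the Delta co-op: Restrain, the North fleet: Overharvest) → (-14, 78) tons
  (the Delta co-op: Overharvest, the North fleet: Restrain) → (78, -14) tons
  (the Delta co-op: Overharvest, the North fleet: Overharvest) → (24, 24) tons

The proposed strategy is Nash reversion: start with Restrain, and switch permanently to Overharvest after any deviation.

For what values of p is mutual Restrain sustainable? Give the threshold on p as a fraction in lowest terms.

With continuation probability p and discount β, the effective per-period discount factor is βp.
Grim-trigger IC: βp ≥ (78−60)/(78−24) = 1/3.
So p ≥ (1/3)/(3/4) = 4/9.

4/9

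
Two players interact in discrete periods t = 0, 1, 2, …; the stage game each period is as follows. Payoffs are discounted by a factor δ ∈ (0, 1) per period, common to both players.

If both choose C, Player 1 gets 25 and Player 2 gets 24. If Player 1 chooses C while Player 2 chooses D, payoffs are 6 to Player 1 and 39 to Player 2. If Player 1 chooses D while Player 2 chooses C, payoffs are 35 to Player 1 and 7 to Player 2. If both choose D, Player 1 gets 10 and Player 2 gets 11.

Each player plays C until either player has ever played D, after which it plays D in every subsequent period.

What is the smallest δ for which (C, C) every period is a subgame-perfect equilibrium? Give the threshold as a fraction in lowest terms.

Player 1: cooperation gives 25 each period; deviation gives 35 once then 10 forever.
  25/(1−δ) ≥ 35 + 10δ/(1−δ) ⇒ δ ≥ 10/25 = 2/5.
Player 2: cooperation gives 24 each period; deviation gives 39 once then 11 forever.
  δ ≥ 15/28.
Both must hold, so the binding constraint is Player 2's: δ ≥ 15/28.

15/28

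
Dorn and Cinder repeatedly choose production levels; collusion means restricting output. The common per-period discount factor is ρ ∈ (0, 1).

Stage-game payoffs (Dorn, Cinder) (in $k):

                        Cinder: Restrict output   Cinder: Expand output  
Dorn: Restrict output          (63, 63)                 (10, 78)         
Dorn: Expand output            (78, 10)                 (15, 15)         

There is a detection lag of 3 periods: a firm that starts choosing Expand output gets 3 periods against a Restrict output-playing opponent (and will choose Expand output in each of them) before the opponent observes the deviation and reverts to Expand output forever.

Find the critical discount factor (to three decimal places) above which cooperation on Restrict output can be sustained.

0.620

The best deviation is to choose Expand output for all 3 undetected periods, earning 78 each, then 15 forever once detected.
Deviation value: 78(1−ρ^3)/(1−ρ) + 15ρ^3/(1−ρ); cooperation value: 63/(1−ρ).
IC: 63 ≥ 78(1−ρ^3) + 15ρ^3 = 78 − 63ρ^3.
So ρ^3 ≥ 15/63 = 5/21, giving ρ ≥ (5/21)^(1/3) ≈ 0.620.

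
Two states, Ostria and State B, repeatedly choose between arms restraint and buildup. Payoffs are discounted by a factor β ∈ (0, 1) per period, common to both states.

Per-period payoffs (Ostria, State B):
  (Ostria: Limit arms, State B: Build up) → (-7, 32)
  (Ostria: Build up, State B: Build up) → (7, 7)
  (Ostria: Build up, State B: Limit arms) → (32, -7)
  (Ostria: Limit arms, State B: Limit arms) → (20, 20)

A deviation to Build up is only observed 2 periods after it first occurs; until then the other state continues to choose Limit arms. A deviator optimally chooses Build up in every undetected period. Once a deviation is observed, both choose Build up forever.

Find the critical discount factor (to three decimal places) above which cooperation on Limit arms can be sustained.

Deviating for the 2 undetected periods gains 32−20 = 12 per period over cooperation, then loses 20−7 = 13 per period forever once punishment starts.
Gain: 12(1 + β + … + β^1); loss: 13·β^2/(1−β).
No profitable deviation ⇔ 12(1−β^2) ≤ 13·β^2, i.e. β^2 ≥ 12/(12+13) = 12/25.
Hence β ≥ (12/25)^(1/2) ≈ 0.693.

0.693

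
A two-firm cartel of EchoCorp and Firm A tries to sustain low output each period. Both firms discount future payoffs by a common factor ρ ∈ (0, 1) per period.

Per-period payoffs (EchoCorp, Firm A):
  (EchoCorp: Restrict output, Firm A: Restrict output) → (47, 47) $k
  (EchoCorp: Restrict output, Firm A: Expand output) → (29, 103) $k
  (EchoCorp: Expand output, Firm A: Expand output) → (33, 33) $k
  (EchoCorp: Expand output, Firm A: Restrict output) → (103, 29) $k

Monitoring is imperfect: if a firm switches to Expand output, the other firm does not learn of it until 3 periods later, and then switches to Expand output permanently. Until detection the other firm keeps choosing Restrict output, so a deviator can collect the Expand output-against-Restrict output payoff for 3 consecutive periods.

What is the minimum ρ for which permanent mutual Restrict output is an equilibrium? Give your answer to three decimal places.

0.928

A deviator earns 103 for 3 periods, then 33 forever; cooperating earns 47 forever. Multiplying the IC by (1−ρ):
47 ≥ 103(1−ρ^3) + 33ρ^3, so 70·ρ^3 ≥ 56 and ρ^3 ≥ 4/5.
ρ ≥ (4/5)^(1/3) ≈ 0.928.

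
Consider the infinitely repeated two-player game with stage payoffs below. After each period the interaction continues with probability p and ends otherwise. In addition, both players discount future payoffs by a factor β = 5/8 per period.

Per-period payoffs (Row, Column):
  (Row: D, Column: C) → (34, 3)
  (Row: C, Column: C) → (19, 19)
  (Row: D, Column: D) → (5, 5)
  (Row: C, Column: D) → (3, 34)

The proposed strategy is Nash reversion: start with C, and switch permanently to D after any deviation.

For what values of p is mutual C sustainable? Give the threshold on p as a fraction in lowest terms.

24/29

With continuation probability p and discount β, the effective per-period discount factor is βp.
Grim-trigger IC: βp ≥ (34−19)/(34−5) = 15/29.
So p ≥ (15/29)/(5/8) = 24/29.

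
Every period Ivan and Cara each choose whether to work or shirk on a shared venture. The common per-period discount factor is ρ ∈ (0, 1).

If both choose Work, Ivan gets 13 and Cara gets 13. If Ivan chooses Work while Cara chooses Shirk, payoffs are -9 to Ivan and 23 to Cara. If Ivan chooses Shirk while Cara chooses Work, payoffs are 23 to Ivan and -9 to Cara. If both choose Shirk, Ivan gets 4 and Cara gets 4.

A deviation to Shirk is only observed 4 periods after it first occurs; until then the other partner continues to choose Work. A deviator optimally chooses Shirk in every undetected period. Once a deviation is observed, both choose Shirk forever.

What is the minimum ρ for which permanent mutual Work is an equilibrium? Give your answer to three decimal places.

0.852

Deviating for the 4 undetected periods gains 23−13 = 10 per period over cooperation, then loses 13−4 = 9 per period forever once punishment starts.
Gain: 10(1 + ρ + … + ρ^3); loss: 9·ρ^4/(1−ρ).
No profitable deviation ⇔ 10(1−ρ^4) ≤ 9·ρ^4, i.e. ρ^4 ≥ 10/(10+9) = 10/19.
Hence ρ ≥ (10/19)^(1/4) ≈ 0.852.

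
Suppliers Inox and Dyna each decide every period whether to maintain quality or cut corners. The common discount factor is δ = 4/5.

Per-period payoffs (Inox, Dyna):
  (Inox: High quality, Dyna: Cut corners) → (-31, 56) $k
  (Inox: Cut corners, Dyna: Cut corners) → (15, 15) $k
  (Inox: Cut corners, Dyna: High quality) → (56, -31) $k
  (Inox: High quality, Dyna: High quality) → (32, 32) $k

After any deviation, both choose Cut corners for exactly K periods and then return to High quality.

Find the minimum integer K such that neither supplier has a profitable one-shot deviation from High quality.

No profitable deviation requires (32−15)(δ+…+δ^K) ≥ 56−32, i.e. δ+…+δ^K ≥ 24/17 ≈ 1.4118.
With δ = 4/5, the partial sums are K=1: 0.8000, K=2: 1.4400.
K = 2 is the first length at which the sum reaches 1.4118.

2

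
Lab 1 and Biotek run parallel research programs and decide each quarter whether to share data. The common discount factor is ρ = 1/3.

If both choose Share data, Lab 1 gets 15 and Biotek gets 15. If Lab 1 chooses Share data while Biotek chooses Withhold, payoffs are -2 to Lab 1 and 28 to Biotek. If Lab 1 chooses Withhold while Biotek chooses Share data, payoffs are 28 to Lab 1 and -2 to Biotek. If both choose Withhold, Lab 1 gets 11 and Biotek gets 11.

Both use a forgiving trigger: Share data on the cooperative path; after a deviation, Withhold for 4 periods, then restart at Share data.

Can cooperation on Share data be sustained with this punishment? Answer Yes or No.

No

IC: ρ+…+ρ^4 ≥ (28−15)/(15−11) = 13/4.
At ρ = 1/3: partial sum = 0.4938 < 3.2500. Cooperation not sustainable.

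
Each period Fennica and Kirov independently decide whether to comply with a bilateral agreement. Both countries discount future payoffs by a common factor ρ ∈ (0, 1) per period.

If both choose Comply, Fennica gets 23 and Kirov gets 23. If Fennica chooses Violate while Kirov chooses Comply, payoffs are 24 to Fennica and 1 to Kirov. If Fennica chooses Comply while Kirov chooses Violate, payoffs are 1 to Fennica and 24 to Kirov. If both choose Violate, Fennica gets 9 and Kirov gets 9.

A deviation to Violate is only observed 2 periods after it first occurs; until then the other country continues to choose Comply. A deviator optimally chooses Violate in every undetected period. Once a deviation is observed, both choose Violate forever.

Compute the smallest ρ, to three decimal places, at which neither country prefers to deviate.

0.258

A deviator earns 24 for 2 periods, then 9 forever; cooperating earns 23 forever. Multiplying the IC by (1−ρ):
23 ≥ 24(1−ρ^2) + 9ρ^2, so 15·ρ^2 ≥ 1 and ρ^2 ≥ 1/15.
ρ ≥ (1/15)^(1/2) ≈ 0.258.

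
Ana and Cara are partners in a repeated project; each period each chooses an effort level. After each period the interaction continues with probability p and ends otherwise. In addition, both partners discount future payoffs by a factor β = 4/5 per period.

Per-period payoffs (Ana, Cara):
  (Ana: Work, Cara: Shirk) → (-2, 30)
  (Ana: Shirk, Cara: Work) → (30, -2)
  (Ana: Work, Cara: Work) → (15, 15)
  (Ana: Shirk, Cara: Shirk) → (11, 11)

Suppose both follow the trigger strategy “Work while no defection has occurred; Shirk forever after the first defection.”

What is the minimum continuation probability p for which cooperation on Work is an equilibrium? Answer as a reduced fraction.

75/76

Expected continuation weight on next period's payoff is β·p = 4/5·p, which plays the role of the discount factor.
Cooperation requires 4/5·p ≥ (30−15)/(30−11) = 15/19, hence p ≥ 75/76.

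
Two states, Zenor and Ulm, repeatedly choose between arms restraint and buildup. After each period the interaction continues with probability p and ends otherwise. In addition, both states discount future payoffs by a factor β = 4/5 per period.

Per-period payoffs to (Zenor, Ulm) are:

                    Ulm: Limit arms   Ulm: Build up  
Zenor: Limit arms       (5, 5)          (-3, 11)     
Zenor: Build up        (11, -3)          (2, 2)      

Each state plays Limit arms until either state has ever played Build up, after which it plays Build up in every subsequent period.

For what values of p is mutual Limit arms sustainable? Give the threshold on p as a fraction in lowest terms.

With continuation probability p and discount β, the effective per-period discount factor is βp.
Grim-trigger IC: βp ≥ (11−5)/(11−2) = 2/3.
So p ≥ (2/3)/(4/5) = 5/6.

5/6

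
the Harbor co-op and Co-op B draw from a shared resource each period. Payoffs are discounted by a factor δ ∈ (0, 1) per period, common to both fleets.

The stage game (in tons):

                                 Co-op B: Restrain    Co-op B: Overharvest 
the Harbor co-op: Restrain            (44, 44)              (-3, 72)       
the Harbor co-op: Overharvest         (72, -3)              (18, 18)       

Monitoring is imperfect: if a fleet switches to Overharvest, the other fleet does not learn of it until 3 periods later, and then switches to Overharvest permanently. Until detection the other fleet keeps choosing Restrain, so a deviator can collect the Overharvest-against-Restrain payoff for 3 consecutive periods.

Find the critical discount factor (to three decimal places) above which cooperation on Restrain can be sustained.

The best deviation is to choose Overharvest for all 3 undetected periods, earning 72 each, then 18 forever once detected.
Deviation value: 72(1−δ^3)/(1−δ) + 18δ^3/(1−δ); cooperation value: 44/(1−δ).
IC: 44 ≥ 72(1−δ^3) + 18δ^3 = 72 − 54δ^3.
So δ^3 ≥ 28/54 = 14/27, giving δ ≥ (14/27)^(1/3) ≈ 0.803.

0.803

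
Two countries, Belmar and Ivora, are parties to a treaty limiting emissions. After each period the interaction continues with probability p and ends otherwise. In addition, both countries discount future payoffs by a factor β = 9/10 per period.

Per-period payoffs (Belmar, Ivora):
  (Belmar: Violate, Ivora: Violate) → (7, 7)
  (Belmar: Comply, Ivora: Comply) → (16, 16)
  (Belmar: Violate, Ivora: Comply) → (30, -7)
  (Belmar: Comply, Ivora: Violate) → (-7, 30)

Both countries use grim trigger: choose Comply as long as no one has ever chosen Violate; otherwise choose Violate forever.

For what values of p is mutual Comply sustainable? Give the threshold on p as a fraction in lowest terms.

With continuation probability p and discount β, the effective per-period discount factor is βp.
Grim-trigger IC: βp ≥ (30−16)/(30−7) = 14/23.
So p ≥ (14/23)/(9/10) = 140/207.

140/207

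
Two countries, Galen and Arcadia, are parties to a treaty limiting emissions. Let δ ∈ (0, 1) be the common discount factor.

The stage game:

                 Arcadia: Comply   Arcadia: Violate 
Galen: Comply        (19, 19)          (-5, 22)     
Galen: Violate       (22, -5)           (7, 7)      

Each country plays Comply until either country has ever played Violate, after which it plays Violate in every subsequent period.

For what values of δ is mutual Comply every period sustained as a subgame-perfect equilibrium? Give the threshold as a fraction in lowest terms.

19/(1−δ) ≥ 22 + 7δ/(1−δ)
19 ≥ 22 − 15δ
δ ≥ 3/15 = 1/5.

1/5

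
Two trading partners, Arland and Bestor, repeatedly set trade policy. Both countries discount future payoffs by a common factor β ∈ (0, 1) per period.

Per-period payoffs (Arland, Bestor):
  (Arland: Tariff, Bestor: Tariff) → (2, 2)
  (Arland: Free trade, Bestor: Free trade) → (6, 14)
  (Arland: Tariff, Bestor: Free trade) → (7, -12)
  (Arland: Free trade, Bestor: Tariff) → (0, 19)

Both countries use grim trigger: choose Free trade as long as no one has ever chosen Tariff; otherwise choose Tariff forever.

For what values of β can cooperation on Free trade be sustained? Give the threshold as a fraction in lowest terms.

5/17

For Arland: deviation gain 7−6 = 1, per-period punishment loss 6−2 = 4. IC gives β ≥ 1/5.
For Bestor: gain 5, loss 12 per period, so β ≥ 5/17.
The tighter constraint is Bestor's, so cooperation needs β ≥ 5/17.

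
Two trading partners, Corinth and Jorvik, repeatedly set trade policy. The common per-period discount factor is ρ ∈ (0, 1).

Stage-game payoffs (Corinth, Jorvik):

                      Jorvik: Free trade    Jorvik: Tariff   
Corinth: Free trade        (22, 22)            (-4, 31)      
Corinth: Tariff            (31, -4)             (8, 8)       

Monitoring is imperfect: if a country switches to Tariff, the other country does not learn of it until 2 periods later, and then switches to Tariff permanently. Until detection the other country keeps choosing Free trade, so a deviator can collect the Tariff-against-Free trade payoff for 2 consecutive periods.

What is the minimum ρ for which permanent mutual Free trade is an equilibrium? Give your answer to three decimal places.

0.626

Deviating for the 2 undetected periods gains 31−22 = 9 per period over cooperation, then loses 22−8 = 14 per period forever once punishment starts.
Gain: 9(1 + ρ + … + ρ^1); loss: 14·ρ^2/(1−ρ).
No profitable deviation ⇔ 9(1−ρ^2) ≤ 14·ρ^2, i.e. ρ^2 ≥ 9/(9+14) = 9/23.
Hence ρ ≥ (9/23)^(1/2) ≈ 0.626.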